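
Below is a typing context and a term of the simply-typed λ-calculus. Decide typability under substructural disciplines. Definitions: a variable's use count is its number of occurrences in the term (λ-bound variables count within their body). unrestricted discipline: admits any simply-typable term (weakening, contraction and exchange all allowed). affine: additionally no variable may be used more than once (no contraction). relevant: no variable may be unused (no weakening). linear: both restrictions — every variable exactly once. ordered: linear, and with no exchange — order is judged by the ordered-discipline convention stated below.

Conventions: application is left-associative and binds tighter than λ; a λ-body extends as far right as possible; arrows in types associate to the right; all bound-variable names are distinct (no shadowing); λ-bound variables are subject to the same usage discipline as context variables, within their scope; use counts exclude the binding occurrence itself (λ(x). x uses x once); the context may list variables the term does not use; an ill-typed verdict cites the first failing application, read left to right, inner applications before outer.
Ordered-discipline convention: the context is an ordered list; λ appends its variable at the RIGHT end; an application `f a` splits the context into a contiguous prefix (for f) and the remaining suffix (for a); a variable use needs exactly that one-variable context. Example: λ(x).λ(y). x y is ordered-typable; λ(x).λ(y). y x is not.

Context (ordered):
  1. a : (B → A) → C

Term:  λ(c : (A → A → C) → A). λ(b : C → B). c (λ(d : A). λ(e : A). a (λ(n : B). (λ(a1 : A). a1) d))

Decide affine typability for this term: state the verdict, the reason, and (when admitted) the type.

yes — no duplicate uses among a, c, b, d, e, n, a1; term : ((A → A → C) → A) → (C → B) → A
counts: a: 1; c (bound): 1; b (bound): 0; d (bound): 1; e (bound): 0; n (bound): 0; a1 (bound): 1
use order (left to right): c, a, a1, d
typing: ✓ — ((A → A → C) → A) → (C → B) → A
summary: ordered ✗, linear ✗, affine ✓, relevant ✗, unrestricted ✓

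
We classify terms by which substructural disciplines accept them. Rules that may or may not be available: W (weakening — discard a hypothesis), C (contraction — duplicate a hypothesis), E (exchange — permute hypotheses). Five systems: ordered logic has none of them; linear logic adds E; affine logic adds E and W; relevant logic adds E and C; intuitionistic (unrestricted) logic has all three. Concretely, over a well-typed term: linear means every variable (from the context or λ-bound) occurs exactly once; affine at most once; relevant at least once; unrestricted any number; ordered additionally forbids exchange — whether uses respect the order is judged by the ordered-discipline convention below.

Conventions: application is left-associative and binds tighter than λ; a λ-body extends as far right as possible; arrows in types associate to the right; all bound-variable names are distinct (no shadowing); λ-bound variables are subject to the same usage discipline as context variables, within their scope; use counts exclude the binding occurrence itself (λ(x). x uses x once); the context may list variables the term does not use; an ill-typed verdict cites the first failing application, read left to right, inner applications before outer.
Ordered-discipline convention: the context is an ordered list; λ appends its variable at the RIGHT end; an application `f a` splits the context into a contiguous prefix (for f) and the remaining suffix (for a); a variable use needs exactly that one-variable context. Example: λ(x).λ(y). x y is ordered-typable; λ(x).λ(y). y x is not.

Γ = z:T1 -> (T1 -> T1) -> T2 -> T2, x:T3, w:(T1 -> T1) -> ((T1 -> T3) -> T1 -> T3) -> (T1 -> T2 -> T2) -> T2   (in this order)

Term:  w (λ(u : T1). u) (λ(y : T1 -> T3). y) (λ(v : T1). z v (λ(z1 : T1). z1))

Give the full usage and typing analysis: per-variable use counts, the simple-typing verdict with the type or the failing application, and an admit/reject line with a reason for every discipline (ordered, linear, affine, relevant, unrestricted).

use counts: z: 1×; x: 0×; w: 1×; u (λ-bound): 1×; y (λ-bound): 1×; v (λ-bound): 1×; z1 (λ-bound): 1×
left-to-right use order: w, u, y, z, v, z1
typing: ✓ — T2
ordered: ✗ — x left unused
linear: ✗ — x left unused
affine: ✓ — at most one use each (z, x, w, u, y, v, z1)
relevant: ✗ — x left unused
unrestricted: ✓ — well-typed at T2; no restrictions here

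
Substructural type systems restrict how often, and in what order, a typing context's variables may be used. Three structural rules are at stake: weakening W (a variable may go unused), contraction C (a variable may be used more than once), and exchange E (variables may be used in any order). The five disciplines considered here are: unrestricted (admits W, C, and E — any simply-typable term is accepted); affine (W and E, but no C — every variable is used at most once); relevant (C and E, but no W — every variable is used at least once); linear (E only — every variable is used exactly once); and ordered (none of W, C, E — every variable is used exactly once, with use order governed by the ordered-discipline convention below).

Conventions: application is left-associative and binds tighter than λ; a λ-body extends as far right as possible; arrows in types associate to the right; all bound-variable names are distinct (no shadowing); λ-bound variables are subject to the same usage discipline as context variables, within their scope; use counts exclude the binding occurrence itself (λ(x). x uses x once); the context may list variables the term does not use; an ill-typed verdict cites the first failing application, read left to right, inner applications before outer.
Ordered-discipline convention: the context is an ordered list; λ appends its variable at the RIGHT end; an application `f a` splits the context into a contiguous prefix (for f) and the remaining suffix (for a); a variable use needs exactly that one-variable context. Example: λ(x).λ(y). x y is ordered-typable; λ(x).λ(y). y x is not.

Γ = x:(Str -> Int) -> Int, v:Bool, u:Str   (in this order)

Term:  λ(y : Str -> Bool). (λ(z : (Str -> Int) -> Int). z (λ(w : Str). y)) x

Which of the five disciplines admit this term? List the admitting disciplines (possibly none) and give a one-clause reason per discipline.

accepted by: none
use counts: x ×1; v ×0; u ×0; y [bound] ×1; z [bound] ×1; w [bound] ×0
uses in reading order: z, y, x
typing: ill-typed: an application expects Str -> Int but receives Str -> Str -> Bool
ordered ✗ (the type mismatch rejects it)
linear ✗ (not simply typable)
affine ✗ (fails simple typing)
relevant ✗ (a type mismatch blocks all five)
unrestricted ✗ (the type mismatch rejects it)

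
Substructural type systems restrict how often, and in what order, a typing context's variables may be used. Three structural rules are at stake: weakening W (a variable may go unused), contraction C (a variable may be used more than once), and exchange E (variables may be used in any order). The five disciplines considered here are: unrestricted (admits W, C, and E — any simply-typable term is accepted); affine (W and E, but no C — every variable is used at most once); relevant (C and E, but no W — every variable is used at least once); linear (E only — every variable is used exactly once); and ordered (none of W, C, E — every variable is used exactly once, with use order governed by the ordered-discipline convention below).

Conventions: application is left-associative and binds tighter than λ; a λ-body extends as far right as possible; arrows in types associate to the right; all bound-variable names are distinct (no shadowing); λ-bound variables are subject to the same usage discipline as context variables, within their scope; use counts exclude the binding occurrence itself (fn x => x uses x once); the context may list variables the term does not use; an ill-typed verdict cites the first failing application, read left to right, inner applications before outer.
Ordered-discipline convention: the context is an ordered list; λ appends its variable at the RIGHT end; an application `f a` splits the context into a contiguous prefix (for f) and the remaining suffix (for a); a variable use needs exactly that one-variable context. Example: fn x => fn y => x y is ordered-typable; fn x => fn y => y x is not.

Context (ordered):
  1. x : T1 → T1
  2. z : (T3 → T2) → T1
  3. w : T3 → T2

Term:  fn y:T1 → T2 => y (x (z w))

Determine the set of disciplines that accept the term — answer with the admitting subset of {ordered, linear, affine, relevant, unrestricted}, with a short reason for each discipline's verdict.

accepted by: linear, affine, relevant, unrestricted
counts: x: 1, z: 1, w: 1, y (bound): 1
uses in reading order: y, x, z, w
typing: ✓ — (T1 → T2) → T2
ordered ✗ (no contiguous prefix/suffix split fits y, x, z, w)
linear ✓ (each of x, z, w, y used exactly once)
affine ✓ (at most one use each (x, z, w, y))
relevant ✓ (none of x, z, w, y goes unused)
unrestricted ✓ (well-typed at (T1 → T2) → T2; no restrictions here)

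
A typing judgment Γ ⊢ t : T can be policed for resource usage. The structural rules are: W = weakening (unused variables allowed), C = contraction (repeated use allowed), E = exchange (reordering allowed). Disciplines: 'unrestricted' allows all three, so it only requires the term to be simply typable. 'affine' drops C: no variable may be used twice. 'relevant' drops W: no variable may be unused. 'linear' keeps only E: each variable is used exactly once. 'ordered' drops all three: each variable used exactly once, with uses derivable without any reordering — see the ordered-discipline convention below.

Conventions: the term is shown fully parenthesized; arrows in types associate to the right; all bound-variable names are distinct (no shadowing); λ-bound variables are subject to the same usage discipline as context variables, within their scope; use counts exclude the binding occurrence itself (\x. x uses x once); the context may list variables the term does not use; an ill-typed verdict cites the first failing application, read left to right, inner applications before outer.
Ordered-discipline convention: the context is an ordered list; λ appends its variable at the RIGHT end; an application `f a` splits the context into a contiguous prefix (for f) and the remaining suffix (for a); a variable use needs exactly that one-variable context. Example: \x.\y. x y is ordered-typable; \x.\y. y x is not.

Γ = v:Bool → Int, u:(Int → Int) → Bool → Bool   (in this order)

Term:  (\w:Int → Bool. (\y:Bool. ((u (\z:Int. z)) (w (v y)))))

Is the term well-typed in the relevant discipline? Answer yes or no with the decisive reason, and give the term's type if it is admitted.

yes — none of v, u, w, y, z goes unused; term : (Int → Bool) → Bool → Bool
usage: v ×1; u ×1; w (λ-bound) ×1; y (λ-bound) ×1; z (λ-bound) ×1
order of uses: u, z, w, v, y
typing: the term checks, with type (Int → Bool) → Bool → Bool
summary: ordered ✗; linear ✓; affine ✓; relevant ✓; unrestricted ✓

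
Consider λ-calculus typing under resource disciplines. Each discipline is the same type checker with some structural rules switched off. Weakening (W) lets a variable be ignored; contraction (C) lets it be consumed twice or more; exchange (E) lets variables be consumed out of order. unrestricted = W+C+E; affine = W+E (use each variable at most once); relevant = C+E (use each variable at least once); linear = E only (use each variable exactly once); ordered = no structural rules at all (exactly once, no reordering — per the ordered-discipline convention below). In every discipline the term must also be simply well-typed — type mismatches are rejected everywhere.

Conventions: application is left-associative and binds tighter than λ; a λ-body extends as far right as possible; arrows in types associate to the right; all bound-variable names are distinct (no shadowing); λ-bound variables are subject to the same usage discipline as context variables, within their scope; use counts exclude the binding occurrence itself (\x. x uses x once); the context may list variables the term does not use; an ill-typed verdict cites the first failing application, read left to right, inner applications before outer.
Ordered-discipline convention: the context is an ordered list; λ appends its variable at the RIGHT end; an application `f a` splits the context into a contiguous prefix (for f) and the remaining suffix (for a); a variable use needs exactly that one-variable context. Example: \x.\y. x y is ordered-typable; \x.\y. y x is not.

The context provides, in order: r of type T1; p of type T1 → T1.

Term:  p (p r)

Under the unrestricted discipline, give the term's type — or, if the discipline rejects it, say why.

term : T1
use counts: r=1, p=2
use order (left to right): p, p, r
typing: well-typed — term : T1
across the five disciplines: ordered ✗ · linear ✗ · affine ✗ · relevant ✓ · unrestricted ✓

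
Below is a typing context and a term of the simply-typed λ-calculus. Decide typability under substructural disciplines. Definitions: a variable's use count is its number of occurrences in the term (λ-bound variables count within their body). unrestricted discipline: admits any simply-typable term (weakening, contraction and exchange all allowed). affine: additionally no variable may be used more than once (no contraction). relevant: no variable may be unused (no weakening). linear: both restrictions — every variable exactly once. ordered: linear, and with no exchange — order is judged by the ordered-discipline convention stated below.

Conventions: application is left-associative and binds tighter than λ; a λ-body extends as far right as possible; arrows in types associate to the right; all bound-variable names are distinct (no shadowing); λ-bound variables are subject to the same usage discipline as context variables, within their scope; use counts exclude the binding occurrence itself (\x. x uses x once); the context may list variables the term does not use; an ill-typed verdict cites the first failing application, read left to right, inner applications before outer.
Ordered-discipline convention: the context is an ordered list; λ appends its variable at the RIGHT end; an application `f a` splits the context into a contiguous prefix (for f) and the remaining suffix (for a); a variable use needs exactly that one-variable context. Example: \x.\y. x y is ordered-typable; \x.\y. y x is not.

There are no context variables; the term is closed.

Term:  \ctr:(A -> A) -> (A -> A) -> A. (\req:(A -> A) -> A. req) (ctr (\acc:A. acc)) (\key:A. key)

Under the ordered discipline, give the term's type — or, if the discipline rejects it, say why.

term : ((A -> A) -> (A -> A) -> A) -> A
counts: ctr (bound): 1×; req (bound): 1×; acc (bound): 1×; key (bound): 1×
uses in reading order: req, ctr, acc, key
typing: the term checks, with type ((A -> A) -> (A -> A) -> A) -> A
summary: ordered ✓, linear ✓, affine ✓, relevant ✓, unrestricted ✓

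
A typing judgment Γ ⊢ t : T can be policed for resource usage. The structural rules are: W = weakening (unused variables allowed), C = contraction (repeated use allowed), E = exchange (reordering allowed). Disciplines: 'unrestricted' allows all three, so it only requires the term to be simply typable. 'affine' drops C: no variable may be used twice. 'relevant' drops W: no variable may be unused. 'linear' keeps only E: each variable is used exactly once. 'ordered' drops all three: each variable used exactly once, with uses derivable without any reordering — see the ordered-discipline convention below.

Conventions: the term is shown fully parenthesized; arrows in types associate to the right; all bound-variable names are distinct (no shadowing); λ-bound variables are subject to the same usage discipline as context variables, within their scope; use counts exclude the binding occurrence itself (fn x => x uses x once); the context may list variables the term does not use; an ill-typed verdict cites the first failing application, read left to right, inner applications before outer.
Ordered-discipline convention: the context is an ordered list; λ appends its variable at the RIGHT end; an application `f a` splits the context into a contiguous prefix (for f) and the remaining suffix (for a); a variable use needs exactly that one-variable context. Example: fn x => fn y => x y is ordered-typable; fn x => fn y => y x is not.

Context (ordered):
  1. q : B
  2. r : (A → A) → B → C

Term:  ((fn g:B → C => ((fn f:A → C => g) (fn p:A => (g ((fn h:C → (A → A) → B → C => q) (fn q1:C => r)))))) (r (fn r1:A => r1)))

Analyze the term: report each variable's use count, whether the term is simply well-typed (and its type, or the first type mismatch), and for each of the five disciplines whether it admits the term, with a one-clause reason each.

usage: q=1; r=2; g (bound)=2; f (bound)=0; p (bound)=0; h (bound)=0; q1 (bound)=0; r1 (bound)=1
use order (left to right): g, g, q, r, r, r1
typing: the term checks, with type B → C
ordered: ✗ — needs contraction — r ×2, g ×2; unused: f, p, h, q1 — weakening required
linear: ✗ — needs contraction — r ×2, g ×2; unused: f, p, h, q1 — weakening required
affine: ✗ — needs contraction — r ×2, g ×2
relevant: ✗ — unused: f, p, h, q1 — weakening required
unrestricted: ✓ — well-typed at B → C; no restrictions here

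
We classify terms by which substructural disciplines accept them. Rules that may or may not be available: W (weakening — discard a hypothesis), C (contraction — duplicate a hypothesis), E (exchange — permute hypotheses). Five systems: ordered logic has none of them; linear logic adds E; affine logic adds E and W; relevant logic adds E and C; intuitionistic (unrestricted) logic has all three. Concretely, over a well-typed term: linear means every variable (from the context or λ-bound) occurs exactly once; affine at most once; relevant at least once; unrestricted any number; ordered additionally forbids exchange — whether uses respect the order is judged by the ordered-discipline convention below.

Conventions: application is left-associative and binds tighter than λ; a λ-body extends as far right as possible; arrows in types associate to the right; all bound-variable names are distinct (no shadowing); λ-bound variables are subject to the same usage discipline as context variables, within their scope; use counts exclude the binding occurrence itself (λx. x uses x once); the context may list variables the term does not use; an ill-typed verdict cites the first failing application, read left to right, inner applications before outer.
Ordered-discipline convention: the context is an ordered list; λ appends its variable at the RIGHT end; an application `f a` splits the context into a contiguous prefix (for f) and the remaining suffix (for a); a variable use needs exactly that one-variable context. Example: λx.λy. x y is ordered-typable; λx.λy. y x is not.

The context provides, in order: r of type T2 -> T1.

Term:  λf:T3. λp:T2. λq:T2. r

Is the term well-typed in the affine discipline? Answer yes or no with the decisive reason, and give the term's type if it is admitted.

yes — at most one use each (r, f, p, q); term : T3 -> T2 -> T2 -> T2 -> T1
counts: r=1; f (λ-bound)=0; p (λ-bound)=0; q (λ-bound)=0
order of uses: r
typing: well-typed at T3 -> T2 -> T2 -> T2 -> T1
summary: ordered ✗; linear ✗; affine ✓; relevant ✗; unrestricted ✓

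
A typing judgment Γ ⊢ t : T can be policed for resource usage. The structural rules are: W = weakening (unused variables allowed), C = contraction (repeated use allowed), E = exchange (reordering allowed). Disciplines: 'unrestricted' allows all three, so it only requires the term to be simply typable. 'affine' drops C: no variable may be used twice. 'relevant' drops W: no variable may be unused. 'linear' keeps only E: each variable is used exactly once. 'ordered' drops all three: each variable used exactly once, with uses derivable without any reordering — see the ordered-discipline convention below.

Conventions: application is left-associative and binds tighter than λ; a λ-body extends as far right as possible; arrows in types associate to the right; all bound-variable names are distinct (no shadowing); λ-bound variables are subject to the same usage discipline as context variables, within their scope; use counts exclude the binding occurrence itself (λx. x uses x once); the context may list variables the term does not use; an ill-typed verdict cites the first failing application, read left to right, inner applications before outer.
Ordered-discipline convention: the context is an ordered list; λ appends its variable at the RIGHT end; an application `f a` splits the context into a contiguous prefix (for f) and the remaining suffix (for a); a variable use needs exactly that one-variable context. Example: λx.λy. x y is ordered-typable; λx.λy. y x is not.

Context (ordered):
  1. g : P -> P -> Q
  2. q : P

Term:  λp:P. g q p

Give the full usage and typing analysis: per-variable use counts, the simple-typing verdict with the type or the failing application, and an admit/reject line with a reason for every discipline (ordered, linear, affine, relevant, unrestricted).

counts: g ×1; q ×1; p [bound] ×1
left-to-right use order: g, q, p
typing: ✓ — P -> Q
ordered: ✓, g, q, p: once each, no exchange needed
linear: ✓, single use per variable (g, q, p)
affine: ✓, g, q, p: no repeats, contraction unneeded
relevant: ✓, none of g, q, p goes unused
unrestricted: ✓, simply typable at P -> Q; W, C, E all held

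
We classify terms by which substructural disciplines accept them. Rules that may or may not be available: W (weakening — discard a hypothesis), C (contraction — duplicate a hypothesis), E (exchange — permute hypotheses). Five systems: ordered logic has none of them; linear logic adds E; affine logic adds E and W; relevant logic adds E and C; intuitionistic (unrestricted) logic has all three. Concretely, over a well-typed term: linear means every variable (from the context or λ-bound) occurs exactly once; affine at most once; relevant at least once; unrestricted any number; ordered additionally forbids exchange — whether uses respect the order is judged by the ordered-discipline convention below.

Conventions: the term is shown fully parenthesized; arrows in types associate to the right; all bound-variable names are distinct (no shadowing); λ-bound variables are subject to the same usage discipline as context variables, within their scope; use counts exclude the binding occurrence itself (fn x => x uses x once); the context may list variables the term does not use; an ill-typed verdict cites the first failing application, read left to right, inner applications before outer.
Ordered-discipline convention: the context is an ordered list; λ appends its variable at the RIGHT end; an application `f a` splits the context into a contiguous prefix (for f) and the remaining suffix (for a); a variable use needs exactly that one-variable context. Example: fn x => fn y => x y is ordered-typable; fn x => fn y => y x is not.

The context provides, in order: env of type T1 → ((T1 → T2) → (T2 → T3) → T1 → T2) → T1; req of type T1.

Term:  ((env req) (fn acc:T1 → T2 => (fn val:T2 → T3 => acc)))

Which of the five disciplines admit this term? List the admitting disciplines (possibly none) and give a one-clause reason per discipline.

admitted by: affine, unrestricted
usage: env=1; req=1; acc (λ-bound)=1; val (λ-bound)=0
uses in reading order: env, req, acc
typing: well-typed — term : T1
ordered: ✗ — unused: val — weakening required
linear: ✗ — unused: val — weakening required
affine: ✓ — at most one use each (env, req, acc, val)
relevant: ✗ — unused: val — weakening required
unrestricted: ✓ — simply typable at T1; W, C, E all held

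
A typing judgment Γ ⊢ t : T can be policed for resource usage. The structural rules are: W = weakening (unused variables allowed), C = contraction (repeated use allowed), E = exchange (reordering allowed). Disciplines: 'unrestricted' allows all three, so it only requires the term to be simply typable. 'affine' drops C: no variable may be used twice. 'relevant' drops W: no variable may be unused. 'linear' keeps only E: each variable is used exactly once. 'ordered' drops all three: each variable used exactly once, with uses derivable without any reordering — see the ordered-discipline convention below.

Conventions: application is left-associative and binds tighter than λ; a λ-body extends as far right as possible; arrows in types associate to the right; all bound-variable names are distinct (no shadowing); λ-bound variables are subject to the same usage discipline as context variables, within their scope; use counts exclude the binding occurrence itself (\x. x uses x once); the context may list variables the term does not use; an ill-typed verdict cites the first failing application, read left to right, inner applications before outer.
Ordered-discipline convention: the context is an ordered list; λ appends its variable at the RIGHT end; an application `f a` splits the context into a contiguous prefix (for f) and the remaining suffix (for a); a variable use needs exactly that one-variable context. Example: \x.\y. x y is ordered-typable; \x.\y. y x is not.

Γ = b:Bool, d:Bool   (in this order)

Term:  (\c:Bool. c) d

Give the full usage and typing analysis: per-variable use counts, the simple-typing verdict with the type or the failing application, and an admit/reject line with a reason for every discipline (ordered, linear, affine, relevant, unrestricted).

usage: b: 0×; d: 1×; c (bound): 1×
left-to-right use order: c, d
typing: well-typed — term : Bool
ordered: ✗, b never used (weakening)
linear: ✗, b never used (weakening)
affine: ✓, at most one use each (b, d, c)
relevant: ✗, b never used (weakening)
unrestricted: ✓, typability at Bool is all that's needed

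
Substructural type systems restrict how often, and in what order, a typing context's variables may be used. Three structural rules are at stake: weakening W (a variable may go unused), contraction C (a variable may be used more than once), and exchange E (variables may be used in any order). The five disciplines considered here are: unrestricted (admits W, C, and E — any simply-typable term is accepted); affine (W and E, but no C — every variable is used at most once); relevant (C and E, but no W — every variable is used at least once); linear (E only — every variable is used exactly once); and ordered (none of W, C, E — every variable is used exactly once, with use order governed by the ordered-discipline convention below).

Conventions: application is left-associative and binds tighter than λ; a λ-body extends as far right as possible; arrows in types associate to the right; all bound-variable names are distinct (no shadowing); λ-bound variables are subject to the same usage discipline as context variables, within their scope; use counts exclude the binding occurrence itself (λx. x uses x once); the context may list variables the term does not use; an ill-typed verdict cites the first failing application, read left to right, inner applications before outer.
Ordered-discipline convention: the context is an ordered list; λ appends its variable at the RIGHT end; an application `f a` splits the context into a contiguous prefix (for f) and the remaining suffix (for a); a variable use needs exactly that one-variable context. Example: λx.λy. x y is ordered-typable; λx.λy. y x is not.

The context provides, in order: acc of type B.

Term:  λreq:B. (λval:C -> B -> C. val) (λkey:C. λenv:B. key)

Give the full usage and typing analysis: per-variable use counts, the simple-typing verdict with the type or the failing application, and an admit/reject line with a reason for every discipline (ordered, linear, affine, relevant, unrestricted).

usage: acc ×0; req [bound] ×0; val [bound] ×1; key [bound] ×1; env [bound] ×0
left-to-right use order: val, key
typing: ✓ — B -> C -> B -> C
ordered: ✗ — unused: acc, req, env — weakening required
linear: ✗ — unused: acc, req, env — weakening required
affine: ✓ — none of acc, req, val, key, env used more than once
relevant: ✗ — unused: acc, req, env — weakening required
unrestricted: ✓ — simply typable at B -> C -> B -> C; W, C, E all held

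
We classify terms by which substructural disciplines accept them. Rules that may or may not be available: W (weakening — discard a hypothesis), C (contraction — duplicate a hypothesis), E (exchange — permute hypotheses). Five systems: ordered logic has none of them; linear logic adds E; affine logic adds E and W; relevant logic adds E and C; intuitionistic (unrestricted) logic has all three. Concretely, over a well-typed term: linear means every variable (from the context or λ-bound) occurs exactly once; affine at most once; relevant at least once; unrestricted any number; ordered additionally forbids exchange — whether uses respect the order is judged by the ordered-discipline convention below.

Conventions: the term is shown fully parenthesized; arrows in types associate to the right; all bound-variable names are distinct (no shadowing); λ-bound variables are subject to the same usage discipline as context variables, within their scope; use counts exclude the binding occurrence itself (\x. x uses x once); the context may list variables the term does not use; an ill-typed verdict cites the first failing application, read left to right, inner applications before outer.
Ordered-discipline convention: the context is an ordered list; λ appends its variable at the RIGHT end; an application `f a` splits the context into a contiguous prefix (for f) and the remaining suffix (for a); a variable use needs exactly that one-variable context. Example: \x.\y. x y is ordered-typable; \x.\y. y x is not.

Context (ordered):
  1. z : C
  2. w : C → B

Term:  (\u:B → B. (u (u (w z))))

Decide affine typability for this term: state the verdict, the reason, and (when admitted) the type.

no — uses contraction: u ×2
usage: z: 1, w: 1, u (λ-bound): 2
order of uses: u, u, w, z
typing: the term checks, with type (B → B) → B
all disciplines: ordered ✗; linear ✗; affine ✗; relevant ✓; unrestricted ✓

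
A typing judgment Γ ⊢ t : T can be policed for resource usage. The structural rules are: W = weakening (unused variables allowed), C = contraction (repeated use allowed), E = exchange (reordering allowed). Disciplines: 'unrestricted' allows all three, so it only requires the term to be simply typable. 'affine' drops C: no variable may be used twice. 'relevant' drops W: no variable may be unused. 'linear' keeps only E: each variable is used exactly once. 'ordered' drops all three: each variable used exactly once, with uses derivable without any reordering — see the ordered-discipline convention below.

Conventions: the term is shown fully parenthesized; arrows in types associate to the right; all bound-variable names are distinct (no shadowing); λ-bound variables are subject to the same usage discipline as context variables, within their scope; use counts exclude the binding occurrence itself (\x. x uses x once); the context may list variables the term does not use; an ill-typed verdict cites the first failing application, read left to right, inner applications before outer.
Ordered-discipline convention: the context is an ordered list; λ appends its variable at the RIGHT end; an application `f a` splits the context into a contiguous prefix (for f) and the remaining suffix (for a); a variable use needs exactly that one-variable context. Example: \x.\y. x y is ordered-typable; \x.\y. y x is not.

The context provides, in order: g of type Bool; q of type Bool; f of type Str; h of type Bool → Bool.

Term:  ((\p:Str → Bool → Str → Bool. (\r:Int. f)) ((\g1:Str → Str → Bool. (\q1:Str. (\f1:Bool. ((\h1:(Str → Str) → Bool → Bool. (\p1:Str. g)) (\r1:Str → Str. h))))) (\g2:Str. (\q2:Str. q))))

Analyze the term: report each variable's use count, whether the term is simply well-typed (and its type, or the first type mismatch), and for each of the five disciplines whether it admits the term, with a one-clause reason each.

variable uses: g: 1, q: 1, f: 1, h: 1, p [bound]: 0, r [bound]: 0, g1 [bound]: 0, q1 [bound]: 0, f1 [bound]: 0, h1 [bound]: 0, p1 [bound]: 0, r1 [bound]: 0, g2 [bound]: 0, q2 [bound]: 0
order of uses: f, g, h, q
typing: the term checks, with type Int → Str
ordered: ✗ — needs weakening: p, r, g1, q1, f1, h1, p1, r1, g2, q2 unused
linear: ✗ — needs weakening: p, r, g1, q1, f1, h1, p1, r1, g2, q2 unused
affine: ✓ — at most one use each (g, q, f, h, p, r, g1, q1, f1, h1, p1, r1, g2, q2)
relevant: ✗ — needs weakening: p, r, g1, q1, f1, h1, p1, r1, g2, q2 unused
unrestricted: ✓ — well-typed at Int → Str; no restrictions here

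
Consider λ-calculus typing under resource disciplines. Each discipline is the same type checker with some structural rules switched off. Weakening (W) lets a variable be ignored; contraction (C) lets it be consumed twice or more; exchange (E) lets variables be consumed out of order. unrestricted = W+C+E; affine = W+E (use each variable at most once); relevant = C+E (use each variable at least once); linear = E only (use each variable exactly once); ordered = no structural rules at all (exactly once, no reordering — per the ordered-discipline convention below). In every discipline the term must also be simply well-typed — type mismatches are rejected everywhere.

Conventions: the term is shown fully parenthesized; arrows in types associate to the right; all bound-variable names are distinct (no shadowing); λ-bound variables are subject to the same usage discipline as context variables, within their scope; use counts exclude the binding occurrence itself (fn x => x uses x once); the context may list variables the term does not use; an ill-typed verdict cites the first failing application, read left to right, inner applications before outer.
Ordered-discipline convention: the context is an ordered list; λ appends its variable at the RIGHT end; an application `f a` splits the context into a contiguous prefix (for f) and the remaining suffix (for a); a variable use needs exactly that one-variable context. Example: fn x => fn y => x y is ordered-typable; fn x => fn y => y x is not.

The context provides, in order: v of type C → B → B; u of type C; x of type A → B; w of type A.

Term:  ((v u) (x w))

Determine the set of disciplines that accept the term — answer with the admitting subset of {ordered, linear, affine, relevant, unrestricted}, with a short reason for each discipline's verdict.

admitted in: ordered, linear, affine, relevant, unrestricted
variable uses: v: 1×, u: 1×, x: 1×, w: 1×
use order (left to right): v, u, x, w
typing: the term checks, with type B
ordered ✓ (one use each (v, u, x, w); ordered split holds)
linear ✓ (single use per variable (v, u, x, w))
affine ✓ (at most one use each (v, u, x, w))
relevant ✓ (every one of v, u, x, w appears)
unrestricted ✓ (typability at B is all that's needed)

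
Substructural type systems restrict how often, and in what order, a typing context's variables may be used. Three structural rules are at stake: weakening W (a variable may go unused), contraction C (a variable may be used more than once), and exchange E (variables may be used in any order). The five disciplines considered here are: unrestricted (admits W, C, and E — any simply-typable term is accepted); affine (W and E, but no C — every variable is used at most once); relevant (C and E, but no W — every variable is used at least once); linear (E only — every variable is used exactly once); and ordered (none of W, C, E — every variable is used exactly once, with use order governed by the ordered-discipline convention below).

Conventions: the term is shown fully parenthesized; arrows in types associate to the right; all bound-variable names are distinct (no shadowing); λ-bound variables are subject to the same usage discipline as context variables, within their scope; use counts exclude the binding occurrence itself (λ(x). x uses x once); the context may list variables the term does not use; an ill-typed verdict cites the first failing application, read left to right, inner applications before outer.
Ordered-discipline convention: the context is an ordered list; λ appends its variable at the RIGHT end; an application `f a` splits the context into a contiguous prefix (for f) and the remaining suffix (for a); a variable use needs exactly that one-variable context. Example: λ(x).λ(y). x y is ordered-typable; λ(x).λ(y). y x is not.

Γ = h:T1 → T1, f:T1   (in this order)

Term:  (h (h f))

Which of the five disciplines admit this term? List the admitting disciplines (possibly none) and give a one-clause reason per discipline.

admitted by: relevant, unrestricted
counts: h ×2, f ×1
left-to-right use order: h, h, f
typing: well-typed at T1
ordered: ✗ — repeated use of h ×2
linear: ✗ — repeated use of h ×2
affine: ✗ — repeated use of h ×2
relevant: ✓ — h, f: all used, weakening unneeded
unrestricted: ✓ — well-typed at T1; no restrictions here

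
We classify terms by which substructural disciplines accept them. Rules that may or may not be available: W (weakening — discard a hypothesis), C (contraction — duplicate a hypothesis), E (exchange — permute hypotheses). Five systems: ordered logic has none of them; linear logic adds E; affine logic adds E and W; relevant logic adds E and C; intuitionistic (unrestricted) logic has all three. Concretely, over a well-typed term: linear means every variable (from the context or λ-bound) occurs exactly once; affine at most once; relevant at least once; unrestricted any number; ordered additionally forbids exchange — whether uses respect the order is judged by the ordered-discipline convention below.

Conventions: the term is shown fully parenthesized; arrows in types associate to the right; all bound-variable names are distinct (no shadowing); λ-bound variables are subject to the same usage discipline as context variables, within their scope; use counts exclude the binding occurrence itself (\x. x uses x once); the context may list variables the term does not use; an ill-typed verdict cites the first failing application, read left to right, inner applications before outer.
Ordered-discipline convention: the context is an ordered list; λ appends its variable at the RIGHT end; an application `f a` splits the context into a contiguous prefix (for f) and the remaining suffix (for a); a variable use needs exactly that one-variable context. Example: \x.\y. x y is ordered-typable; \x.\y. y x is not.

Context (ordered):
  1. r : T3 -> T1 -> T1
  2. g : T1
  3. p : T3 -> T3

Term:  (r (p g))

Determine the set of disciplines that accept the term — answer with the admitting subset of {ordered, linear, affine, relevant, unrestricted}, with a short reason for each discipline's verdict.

accepted by: none
usage: r: 1; g: 1; p: 1
uses in reading order: r, p, g
typing: ill-typed: argument of type T1 where T3 is required
ordered ✗ (not simply typable)
linear ✗ (fails simple typing)
affine ✗ (a type mismatch blocks all five)
relevant ✗ (the type mismatch rejects it)
unrestricted ✗ (not simply typable)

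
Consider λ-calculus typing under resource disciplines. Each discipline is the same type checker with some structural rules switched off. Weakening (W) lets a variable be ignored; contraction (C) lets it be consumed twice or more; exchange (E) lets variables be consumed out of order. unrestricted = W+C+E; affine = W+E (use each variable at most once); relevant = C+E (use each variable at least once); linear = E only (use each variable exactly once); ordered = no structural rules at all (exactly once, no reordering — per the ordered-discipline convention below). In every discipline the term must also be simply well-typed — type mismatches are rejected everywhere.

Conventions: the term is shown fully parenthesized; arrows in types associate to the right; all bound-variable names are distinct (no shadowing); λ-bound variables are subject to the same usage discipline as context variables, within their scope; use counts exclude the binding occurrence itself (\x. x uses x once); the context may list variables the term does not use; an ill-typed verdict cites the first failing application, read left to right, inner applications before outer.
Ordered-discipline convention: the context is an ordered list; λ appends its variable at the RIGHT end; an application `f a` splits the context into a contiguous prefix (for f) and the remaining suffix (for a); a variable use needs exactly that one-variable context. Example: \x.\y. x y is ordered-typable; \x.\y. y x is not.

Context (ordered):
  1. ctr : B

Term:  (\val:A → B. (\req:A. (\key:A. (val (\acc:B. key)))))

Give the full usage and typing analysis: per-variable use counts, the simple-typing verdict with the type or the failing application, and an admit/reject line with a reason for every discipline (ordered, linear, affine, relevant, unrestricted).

variable uses: ctr ×0, val [bound] ×1, req [bound] ×0, key [bound] ×1, acc [bound] ×0
order of uses: val, key
typing: ill-typed: argument of type B → A where A is required
ordered ✗ (a type mismatch blocks all five)
linear ✗ (the type mismatch rejects it)
affine ✗ (not simply typable)
relevant ✗ (fails simple typing)
unrestricted ✗ (a type mismatch blocks all five)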